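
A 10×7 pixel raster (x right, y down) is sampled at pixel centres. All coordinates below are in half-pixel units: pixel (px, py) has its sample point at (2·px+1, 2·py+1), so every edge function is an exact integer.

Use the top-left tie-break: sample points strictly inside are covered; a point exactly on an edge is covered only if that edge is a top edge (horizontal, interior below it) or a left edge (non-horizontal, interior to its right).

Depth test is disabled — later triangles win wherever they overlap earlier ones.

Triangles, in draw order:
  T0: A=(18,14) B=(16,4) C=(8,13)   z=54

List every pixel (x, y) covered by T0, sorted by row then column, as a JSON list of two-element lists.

T0:
  2·area = 98  (B↔C swapped to make it positive)
  edge (18, 14)→(8, 13): d=(-10,-1) top-left  bias=+0
  edge (8, 13)→(16, 4): d=(8,-9) top-left  bias=+0
  edge (16, 4)→(18, 14): d=(2,10) right/bottom  bias=-1
    (7,3)@(15, 7): e=[67,15,16] → X
    (8,3)@(17, 7): e=[69,33,-4] → .
    (6,4)@(13, 9): e=[45,13,40] → X
    (8,4)@(17, 9): e=[49,49,0] → .  [on edge]
    (5,5)@(11, 11): e=[23,11,64] → X
    (8,5)@(17, 11): e=[29,65,4] → X
    (9,5)@(19, 11): e=[31,83,-16] → .
    (4,6)@(9, 13): e=[1,9,88] → X
    (9,6)@(19, 13): e=[11,99,-12] → .
  covered (12 px):
    . . . . . . . . . .
    . . . . . . . . . .
    . . . . . . . . . .
    . . . . . . . X . .
    . . . . . . X X . .
    . . . . . X X X X .
    . . . . X X X X X .

Final: [[7,3],[6,4],[7,4],[5,5],[6,5],[7,5],[8,5],[4,6],[5,6],[6,6],[7,6],[8,6]]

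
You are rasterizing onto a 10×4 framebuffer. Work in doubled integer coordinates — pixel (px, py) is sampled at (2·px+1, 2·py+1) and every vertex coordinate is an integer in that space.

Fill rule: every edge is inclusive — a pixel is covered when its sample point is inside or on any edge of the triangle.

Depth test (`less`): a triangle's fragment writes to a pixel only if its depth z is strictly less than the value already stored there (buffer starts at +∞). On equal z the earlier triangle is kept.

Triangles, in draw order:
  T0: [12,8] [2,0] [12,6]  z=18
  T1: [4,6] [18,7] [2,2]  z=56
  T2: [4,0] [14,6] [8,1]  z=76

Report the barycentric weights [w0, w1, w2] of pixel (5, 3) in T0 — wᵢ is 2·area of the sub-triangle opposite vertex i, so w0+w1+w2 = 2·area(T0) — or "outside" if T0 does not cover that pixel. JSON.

T0:
  2·area = 20
  edge (12, 8)→(2, 0): d=(-10,-8) inclusive
  edge (2, 0)→(12, 6): d=(10,6) inclusive
  edge (12, 6)→(12, 8): d=(0,2) inclusive
    (3,1)@(7, 3): e=[10,0,10] → #  [on edge]
    (4,1)@(9, 3): e=[26,-12,6] → ·
    (3,2)@(7, 5): e=[-10,20,10] → ·
    (4,2)@(9, 5): e=[6,8,6] → #
    (5,2)@(11, 5): e=[22,-4,2] → ·
    (4,3)@(9, 7): e=[-14,28,6] → ·
    (5,3)@(11, 7): e=[2,16,2] → #
    (6,3)@(13, 7): e=[18,4,-2] → ·
  covered (3 px):
    · · · · · · · · · ·
    · · · # · · · · · ·
    · · · · # · · · · ·
    · · · · · # · · · ·
T1:
  2·area = 54  (B↔C swapped to make it positive)
  edge (4, 6)→(2, 2): d=(-2,-4) inclusive
  edge (2, 2)→(18, 7): d=(16,5) inclusive
  edge (18, 7)→(4, 6): d=(-14,-1) inclusive
    (1,1)@(3, 3): e=[2,11,41] → #
    (2,1)@(5, 3): e=[10,1,43] → #
    (3,1)@(7, 3): e=[18,-9,45] → ·
    (1,2)@(3, 5): e=[-2,43,13] → ·
    (2,2)@(5, 5): e=[6,33,15] → #
    (3,2)@(7, 5): e=[14,23,17] → #
    (4,2)@(9, 5): e=[22,13,19] → #
    (5,2)@(11, 5): e=[30,3,21] → #
    (6,2)@(13, 5): e=[38,-7,23] → ·
    (2,3)@(5, 7): e=[2,65,-13] → ·
    (3,3)@(7, 7): e=[10,55,-11] → ·
    (4,3)@(9, 7): e=[18,45,-9] → ·
  covered (6 px):
    · · · · · · · · · ·
    · # # · · · · · · ·
    · · # # # # · · · ·
    · · · · · · · · · ·
T2:
  2·area = 14  (B↔C swapped to make it positive)
  edge (4, 0)→(8, 1): d=(4,1) inclusive
  edge (8, 1)→(14, 6): d=(6,5) inclusive
  edge (14, 6)→(4, 0): d=(-10,-6) inclusive
    (3,0)@(7, 1): e=[1,5,8] → #
    (4,0)@(9, 1): e=[-1,-5,20] → ·
    (3,1)@(7, 3): e=[9,17,-12] → ·
    (4,1)@(9, 3): e=[7,7,0] → #  [on edge]
    (5,1)@(11, 3): e=[5,-3,12] → ·
    (4,2)@(9, 5): e=[15,19,-20] → ·
  covered (2 px):
    · · · # · · · · · ·
    · · · · # · · · · ·
    · · · · · · · · · ·
    · · · · · · · · · ·

Answer: [16,2,2]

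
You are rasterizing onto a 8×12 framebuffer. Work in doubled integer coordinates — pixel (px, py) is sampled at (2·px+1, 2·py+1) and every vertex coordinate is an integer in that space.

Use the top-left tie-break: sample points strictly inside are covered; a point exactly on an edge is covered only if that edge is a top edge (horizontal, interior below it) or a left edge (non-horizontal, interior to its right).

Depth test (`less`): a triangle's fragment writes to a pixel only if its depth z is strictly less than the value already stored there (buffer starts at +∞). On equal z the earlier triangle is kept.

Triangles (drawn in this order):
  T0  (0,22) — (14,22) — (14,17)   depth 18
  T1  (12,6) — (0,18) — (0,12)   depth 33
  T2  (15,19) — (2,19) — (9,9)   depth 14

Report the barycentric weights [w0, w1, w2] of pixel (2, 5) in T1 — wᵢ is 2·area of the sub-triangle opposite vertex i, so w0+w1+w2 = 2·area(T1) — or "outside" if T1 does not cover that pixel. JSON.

T0:
  2·area = 70  (B↔C swapped to make it positive)
  edge (0, 22)→(14, 17): d=(14,-5) top-left  bias=+0
  edge (14, 17)→(14, 22): d=(0,5) right/bottom  bias=-1
  edge (14, 22)→(0, 22): d=(-14,0) right/bottom  bias=-1
    (4,9)@(9, 19): e=[3,25,42] → X
    (5,9)@(11, 19): e=[13,15,42] → X
    (6,9)@(13, 19): e=[23,5,42] → X
    (7,9)@(15, 19): e=[33,-5,42] → .
    (1,10)@(3, 21): e=[1,55,14] → X
    (2,10)@(5, 21): e=[11,45,14] → X
    (3,10)@(7, 21): e=[21,35,14] → X
    (7,10)@(15, 21): e=[61,-5,14] → .
    (1,11)@(3, 23): e=[29,55,-14] → .
    (2,11)@(5, 23): e=[39,45,-14] → .
    (3,11)@(7, 23): e=[49,35,-14] → .
    (4,11)@(9, 23): e=[59,25,-14] → .
  covered (9 px):
    . . . . . . . .
    . . . . . . . .
    . . . . . . . .
    . . . . . . . .
    . . . . . . . .
    . . . . . . . .
    . . . . . . . .
    . . . . . . . .
    . . . . . . . .
    . . . . X X X .
    . X X X X X X .
    . . . . . . . .
T1:
  2·area = 72
  edge (12, 6)→(0, 18): d=(-12,12) right/bottom  bias=-1
  edge (0, 18)→(0, 12): d=(0,-6) top-left  bias=+0
  edge (0, 12)→(12, 6): d=(12,-6) top-left  bias=+0
    (7,1)@(15, 3): e=[0,90,-18] → .  [on edge]
    (6,2)@(13, 5): e=[0,78,-6] → .  [on edge]
    (5,3)@(11, 7): e=[0,66,6] → .  [on edge]
    (3,4)@(7, 9): e=[24,42,6] → X
    (4,4)@(9, 9): e=[0,54,18] → .  [on edge]
    (1,5)@(3, 11): e=[48,18,6] → X
    (2,5)@(5, 11): e=[24,30,18] → X
    (3,5)@(7, 11): e=[0,42,30] → .  [on edge]
    (0,6)@(1, 13): e=[48,6,18] → X
    (2,6)@(5, 13): e=[0,30,42] → .  [on edge]
    (0,7)@(1, 15): e=[24,6,42] → X
    (1,7)@(3, 15): e=[0,18,54] → .  [on edge]
    (0,8)@(1, 17): e=[0,6,66] → .  [on edge]
  covered (6 px):
    . . . . . . . .
    . . . . . . . .
    . . . . . . . .
    . . . . . . . .
    . . . X . . . .
    . X X . . . . .
    X X . . . . . .
    X . . . . . . .
    . . . . . . . .
    . . . . . . . .
    . . . . . . . .
    . . . . . . . .
T2:
  2·area = 130
  edge (15, 19)→(2, 19): d=(-13,0) right/bottom  bias=-1
  edge (2, 19)→(9, 9): d=(7,-10) top-left  bias=+0
  edge (9, 9)→(15, 19): d=(6,10) right/bottom  bias=-1
    (4,4)@(9, 9): e=[130,0,0] → .  [on edge]
    (4,5)@(9, 11): e=[104,14,12] → X
    (5,5)@(11, 11): e=[104,34,-8] → .
    (3,6)@(7, 13): e=[78,8,44] → X
    (5,6)@(11, 13): e=[78,48,4] → X
    (6,6)@(13, 13): e=[78,68,-16] → .
    (2,7)@(5, 15): e=[52,2,76] → X
    (6,7)@(13, 15): e=[52,82,-4] → .
    (2,8)@(5, 17): e=[26,16,88] → X
    (6,8)@(13, 17): e=[26,96,8] → X
    (7,8)@(15, 17): e=[26,116,-12] → .
    (0,9)@(1, 19): e=[0,-10,140] → .  [on edge]
    (1,9)@(3, 19): e=[0,10,120] → .  [on edge]
    (2,9)@(5, 19): e=[0,30,100] → .  [on edge]
    (3,9)@(7, 19): e=[0,50,80] → .  [on edge]
    (4,9)@(9, 19): e=[0,70,60] → .  [on edge]
    (5,9)@(11, 19): e=[0,90,40] → .  [on edge]
    (6,9)@(13, 19): e=[0,110,20] → .  [on edge]
    (7,9)@(15, 19): e=[0,130,0] → .  [on edge]
  covered (13 px):
    . . . . . . . .
    . . . . . . . .
    . . . . . . . .
    . . . . . . . .
    . . . . . . . .
    . . . . X . . .
    . . . X X X . .
    . . X X X X . .
    . . X X X X X .
    . . . . . . . .
    . . . . . . . .
    . . . . . . . .

Final: [30,18,24]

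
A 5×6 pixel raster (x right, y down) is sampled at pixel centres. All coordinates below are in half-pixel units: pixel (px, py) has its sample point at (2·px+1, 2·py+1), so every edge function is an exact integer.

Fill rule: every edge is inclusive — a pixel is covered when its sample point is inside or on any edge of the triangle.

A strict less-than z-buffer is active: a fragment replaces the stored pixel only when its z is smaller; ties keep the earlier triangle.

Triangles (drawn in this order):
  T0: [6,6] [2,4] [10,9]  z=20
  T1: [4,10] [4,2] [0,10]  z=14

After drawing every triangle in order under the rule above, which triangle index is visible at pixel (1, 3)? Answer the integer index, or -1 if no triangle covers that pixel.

T0:
  2·area = 4  (B↔C swapped to make it positive)
  edge (6, 6)→(10, 9): d=(4,3) inclusive
  edge (10, 9)→(2, 4): d=(-8,-5) inclusive
  edge (2, 4)→(6, 6): d=(4,2) inclusive
    (3,3)@(7, 7): e=[1,1,2] → X
    (4,3)@(9, 7): e=[-5,11,-2] → .
    (3,4)@(7, 9): e=[9,-15,10] → .
  covered (1 px):
    . . . . .
    . . . . .
    . . . . .
    . . . X .
    . . . . .
    . . . . .
T1:
  2·area = 32  (B↔C swapped to make it positive)
  edge (4, 10)→(0, 10): d=(-4,0) inclusive
  edge (0, 10)→(4, 2): d=(4,-8) inclusive
  edge (4, 2)→(4, 10): d=(0,8) inclusive
    (1,2)@(3, 5): e=[20,4,8] → X
    (2,2)@(5, 5): e=[20,20,-8] → .
    (1,3)@(3, 7): e=[12,12,8] → X
    (2,3)@(5, 7): e=[12,28,-8] → .
    (0,4)@(1, 9): e=[4,4,24] → X
    (2,4)@(5, 9): e=[4,36,-8] → .
    (0,5)@(1, 11): e=[-4,12,24] → .
    (1,5)@(3, 11): e=[-4,28,8] → .
  covered (4 px):
    . . . . .
    . . . . .
    . X . . .
    . X . . .
    X X . . .
    . . . . .

Z-buffer (winner per pixel, '.' = empty):
  . . . . .
  . . . . .
  . 1 . . .
  . 1 . 0 .
  1 1 . . .
  . . . . .

Final: 1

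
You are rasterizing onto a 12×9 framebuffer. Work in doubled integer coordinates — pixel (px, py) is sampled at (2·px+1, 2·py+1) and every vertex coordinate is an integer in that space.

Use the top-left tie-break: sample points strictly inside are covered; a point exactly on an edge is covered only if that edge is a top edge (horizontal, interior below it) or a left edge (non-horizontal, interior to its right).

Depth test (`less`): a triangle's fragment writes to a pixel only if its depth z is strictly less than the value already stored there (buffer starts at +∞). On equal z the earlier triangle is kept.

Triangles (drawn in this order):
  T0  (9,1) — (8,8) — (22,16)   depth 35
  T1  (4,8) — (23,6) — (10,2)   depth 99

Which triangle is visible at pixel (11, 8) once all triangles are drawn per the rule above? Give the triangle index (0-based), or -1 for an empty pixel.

T0:
  2·area = 106  (B↔C swapped to make it positive)
  edge (9, 1)→(22, 16): d=(13,15) right/bottom  bias=-1
  edge (22, 16)→(8, 8): d=(-14,-8) top-left  bias=+0
  edge (8, 8)→(9, 1): d=(1,-7) top-left  bias=+0
    (4,0)@(9, 1): e=[0,106,0] → ·  [on edge]
    (4,1)@(9, 3): e=[26,78,2] → █
    (5,1)@(11, 3): e=[-4,94,16] → ·
    (4,2)@(9, 5): e=[52,50,4] → █
    (5,2)@(11, 5): e=[22,66,18] → █
    (6,2)@(13, 5): e=[-8,82,32] → ·
    (4,3)@(9, 7): e=[78,22,6] → █
    (6,3)@(13, 7): e=[18,54,34] → █
    (7,3)@(15, 7): e=[-12,70,48] → ·
    (4,4)@(9, 9): e=[104,-6,8] → ·
    (5,4)@(11, 9): e=[74,10,22] → █
    (7,4)@(15, 9): e=[14,42,50] → █
    (3,7)@(7, 15): e=[212,-106,0] → ·  [on edge]
  covered (14 px):
    · · · · · · · · · · · ·
    · · · · █ · · · · · · ·
    · · · · █ █ · · · · · ·
    · · · · █ █ █ · · · · ·
    · · · · · █ █ █ · · · ·
    · · · · · · · █ █ · · ·
    · · · · · · · · █ █ · ·
    · · · · · · · · · · █ ·
    · · · · · · · · · · · ·
T1:
  2·area = 102  (B↔C swapped to make it positive)
  edge (4, 8)→(10, 2): d=(6,-6) top-left  bias=+0
  edge (10, 2)→(23, 6): d=(13,4) right/bottom  bias=-1
  edge (23, 6)→(4, 8): d=(-19,2) right/bottom  bias=-1
    (5,0)@(11, 1): e=[0,-17,119] → ·  [on edge]
    (4,1)@(9, 3): e=[0,17,85] → █  [on edge]
    (5,1)@(11, 3): e=[12,9,81] → █
    (6,1)@(13, 3): e=[24,1,77] → █
    (7,1)@(15, 3): e=[36,-7,73] → ·
    (3,2)@(7, 5): e=[0,51,51] → █  [on edge]
    (7,2)@(15, 5): e=[48,19,35] → █
    (8,2)@(17, 5): e=[60,11,31] → █
    (9,2)@(19, 5): e=[72,3,27] → █
    (10,2)@(21, 5): e=[84,-5,23] → ·
    (2,3)@(5, 7): e=[0,85,17] → █  [on edge]
    (7,3)@(15, 7): e=[60,45,-3] → ·
    (1,4)@(3, 9): e=[0,119,-17] → ·  [on edge]
    (0,5)@(1, 11): e=[0,153,-51] → ·  [on edge]
  covered (15 px):
    · · · · · · · · · · · ·
    · · · · █ █ █ · · · · ·
    · · · █ █ █ █ █ █ █ · ·
    · · █ █ █ █ █ · · · · ·
    · · · · · · · · · · · ·
    · · · · · · · · · · · ·
    · · · · · · · · · · · ·
    · · · · · · · · · · · ·
    · · · · · · · · · · · ·

Z-buffer (winner per pixel, '.' = empty):
  . . . . . . . . . . . .
  . . . . 0 1 1 . . . . .
  . . . 1 0 0 1 1 1 1 . .
  . . 1 1 0 0 0 . . . . .
  . . . . . 0 0 0 . . . .
  . . . . . . . 0 0 . . .
  . . . . . . . . 0 0 . .
  . . . . . . . . . . 0 .
  . . . . . . . . . . . .

Final: -1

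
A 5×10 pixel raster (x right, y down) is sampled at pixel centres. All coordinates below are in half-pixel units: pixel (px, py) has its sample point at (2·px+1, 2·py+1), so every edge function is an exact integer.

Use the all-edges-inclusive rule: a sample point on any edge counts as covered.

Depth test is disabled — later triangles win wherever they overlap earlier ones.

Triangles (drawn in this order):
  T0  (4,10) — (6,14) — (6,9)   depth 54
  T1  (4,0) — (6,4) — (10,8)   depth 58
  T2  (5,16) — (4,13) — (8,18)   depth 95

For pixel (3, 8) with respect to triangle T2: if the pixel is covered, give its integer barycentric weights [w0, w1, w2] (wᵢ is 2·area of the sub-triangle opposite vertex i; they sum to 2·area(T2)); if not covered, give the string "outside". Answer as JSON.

T0:
  2·area = 10  (B↔C swapped to make it positive)
  edge (4, 10)→(6, 9): d=(2,-1) inclusive
  edge (6, 9)→(6, 14): d=(0,5) inclusive
  edge (6, 14)→(4, 10): d=(-2,-4) inclusive
    (2,5)@(5, 11): e=[3,5,2] → █
    (3,5)@(7, 11): e=[5,-5,10] → ·
    (2,6)@(5, 13): e=[7,5,-2] → ·
  covered (1 px):
    · · · · ·
    · · · · ·
    · · · · ·
    · · · · ·
    · · · · ·
    · · █ · ·
    · · · · ·
    · · · · ·
    · · · · ·
    · · · · ·
T1:
  2·area = 8  (B↔C swapped to make it positive)
  edge (4, 0)→(10, 8): d=(6,8) inclusive
  edge (10, 8)→(6, 4): d=(-4,-4) inclusive
  edge (6, 4)→(4, 0): d=(-2,-4) inclusive
    (1,0)@(3, 1): e=[14,0,-6] → ·  [on edge]
    (2,1)@(5, 3): e=[10,0,-2] → ·  [on edge]
    (3,2)@(7, 5): e=[6,0,2] → █  [on edge]
    (4,2)@(9, 5): e=[-10,8,10] → ·
    (3,3)@(7, 7): e=[18,-8,-2] → ·
    (4,3)@(9, 7): e=[2,0,6] → █  [on edge]
    (4,4)@(9, 9): e=[14,-8,2] → ·
  covered (2 px):
    · · · · ·
    · · · · ·
    · · · █ ·
    · · · · █
    · · · · ·
    · · · · ·
    · · · · ·
    · · · · ·
    · · · · ·
    · · · · ·
T2:
  2·area = 7
  edge (5, 16)→(4, 13): d=(-1,-3) inclusive
  edge (4, 13)→(8, 18): d=(4,5) inclusive
  edge (8, 18)→(5, 16): d=(-3,-2) inclusive
    (2,7)@(5, 15): e=[1,3,3] → █
    (3,7)@(7, 15): e=[7,-7,7] → ·
    (2,8)@(5, 17): e=[-1,11,-3] → ·
    (3,8)@(7, 17): e=[5,1,1] → █
    (4,8)@(9, 17): e=[11,-9,5] → ·
    (3,9)@(7, 19): e=[3,9,-5] → ·
  covered (2 px):
    · · · · ·
    · · · · ·
    · · · · ·
    · · · · ·
    · · · · ·
    · · · · ·
    · · · · ·
    · · █ · ·
    · · · █ ·
    · · · · ·

Final: [1,1,5]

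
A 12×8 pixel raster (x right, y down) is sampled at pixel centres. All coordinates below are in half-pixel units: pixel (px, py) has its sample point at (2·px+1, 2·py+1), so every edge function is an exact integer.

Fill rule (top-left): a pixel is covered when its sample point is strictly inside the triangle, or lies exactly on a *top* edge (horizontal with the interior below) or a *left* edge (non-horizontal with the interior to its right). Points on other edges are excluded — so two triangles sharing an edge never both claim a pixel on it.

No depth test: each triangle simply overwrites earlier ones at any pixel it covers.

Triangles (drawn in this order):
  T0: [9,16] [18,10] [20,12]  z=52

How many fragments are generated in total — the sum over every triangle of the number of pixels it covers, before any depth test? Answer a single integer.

T0:
  2·area = 30
  edge (9, 16)→(18, 10): d=(9,-6) top-left  bias=+0
  edge (18, 10)→(20, 12): d=(2,2) right/bottom  bias=-1
  edge (20, 12)→(9, 16): d=(-11,4) right/bottom  bias=-1
    (4,0)@(9, 1): e=[-135,0,165] → .  [on edge]
    (5,1)@(11, 3): e=[-105,0,135] → .  [on edge]
    (6,2)@(13, 5): e=[-75,0,105] → .  [on edge]
    (7,3)@(15, 7): e=[-45,0,75] → .  [on edge]
    (8,4)@(17, 9): e=[-15,0,45] → .  [on edge]
    (8,5)@(17, 11): e=[3,4,23] → X
    (9,5)@(19, 11): e=[15,0,15] → .  [on edge]
    (7,6)@(15, 13): e=[9,12,9] → X
    (9,6)@(19, 13): e=[33,4,-7] → .
    (10,6)@(21, 13): e=[45,0,-15] → .  [on edge]
    (5,7)@(11, 15): e=[3,24,3] → X
    (6,7)@(13, 15): e=[15,20,-5] → .
    (11,7)@(23, 15): e=[75,0,-45] → .  [on edge]
  covered (4 px):
    . . . . . . . . . . . .
    . . . . . . . . . . . .
    . . . . . . . . . . . .
    . . . . . . . . . . . .
    . . . . . . . . . . . .
    . . . . . . . . X . . .
    . . . . . . . X X . . .
    . . . . . X . . . . . .

Result: 4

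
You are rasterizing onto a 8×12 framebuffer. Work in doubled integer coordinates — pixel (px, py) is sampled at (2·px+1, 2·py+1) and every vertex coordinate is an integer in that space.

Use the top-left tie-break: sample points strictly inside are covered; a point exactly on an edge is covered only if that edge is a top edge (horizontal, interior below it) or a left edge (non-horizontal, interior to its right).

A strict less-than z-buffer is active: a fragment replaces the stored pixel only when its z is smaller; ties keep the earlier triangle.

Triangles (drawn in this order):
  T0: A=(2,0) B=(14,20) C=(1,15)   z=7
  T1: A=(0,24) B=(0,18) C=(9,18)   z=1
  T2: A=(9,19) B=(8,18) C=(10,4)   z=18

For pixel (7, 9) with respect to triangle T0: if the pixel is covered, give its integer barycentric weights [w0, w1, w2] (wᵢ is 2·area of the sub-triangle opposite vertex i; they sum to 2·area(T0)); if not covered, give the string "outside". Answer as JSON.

T0:
  2·area = 200
  edge (2, 0)→(14, 20): d=(12,20) right/bottom  bias=-1
  edge (14, 20)→(1, 15): d=(-13,-5) top-left  bias=+0
  edge (1, 15)→(2, 0): d=(1,-15) top-left  bias=+0
    (1,1)@(3, 3): e=[16,166,18] → #
    (2,1)@(5, 3): e=[-24,176,48] → ·
    (1,2)@(3, 5): e=[40,140,20] → #
    (2,2)@(5, 5): e=[0,150,50] → ·  [on edge]
    (1,3)@(3, 7): e=[64,114,22] → #
    (2,3)@(5, 7): e=[24,124,52] → #
    (3,3)@(7, 7): e=[-16,134,82] → ·
    (1,4)@(3, 9): e=[88,88,24] → #
    (3,4)@(7, 9): e=[8,108,84] → #
    (4,4)@(9, 9): e=[-32,118,114] → ·
    (1,5)@(3, 11): e=[112,62,26] → #
    (4,5)@(9, 11): e=[-8,92,116] → ·
    (0,7)@(1, 15): e=[200,0,0] → #  [on edge]
    (5,7)@(11, 15): e=[0,50,150] → ·  [on edge]
  covered (23 px):
    · · · · · · · ·
    · # · · · · · ·
    · # · · · · · ·
    · # # · · · · ·
    · # # # · · · ·
    · # # # · · · ·
    · # # # # · · ·
    # # # # # · · ·
    · · · # # # · ·
    · · · · · · # ·
    · · · · · · · ·
    · · · · · · · ·
T1:
  2·area = 54
  edge (0, 24)→(0, 18): d=(0,-6) top-left  bias=+0
  edge (0, 18)→(9, 18): d=(9,0) top-left  bias=+0
  edge (9, 18)→(0, 24): d=(-9,6) right/bottom  bias=-1
    (0,9)@(1, 19): e=[6,9,39] → #
    (1,9)@(3, 19): e=[18,9,27] → #
    (2,9)@(5, 19): e=[30,9,15] → #
    (3,9)@(7, 19): e=[42,9,3] → #
    (4,9)@(9, 19): e=[54,9,-9] → ·
    (0,10)@(1, 21): e=[6,27,21] → #
    (2,10)@(5, 21): e=[30,27,-3] → ·
    (3,10)@(7, 21): e=[42,27,-15] → ·
    (0,11)@(1, 23): e=[6,45,3] → #
    (1,11)@(3, 23): e=[18,45,-9] → ·
  covered (7 px):
    · · · · · · · ·
    · · · · · · · ·
    · · · · · · · ·
    · · · · · · · ·
    · · · · · · · ·
    · · · · · · · ·
    · · · · · · · ·
    · · · · · · · ·
    · · · · · · · ·
    # # # # · · · ·
    # # · · · · · ·
    # · · · · · · ·
T2:
  2·area = 16
  edge (9, 19)→(8, 18): d=(-1,-1) top-left  bias=+0
  edge (8, 18)→(10, 4): d=(2,-14) top-left  bias=+0
  edge (10, 4)→(9, 19): d=(-1,15) right/bottom  bias=-1
    (0,5)@(1, 11): e=[0,-112,128] → ·  [on edge]
    (4,5)@(9, 11): e=[8,0,8] → #  [on edge]
    (5,5)@(11, 11): e=[10,28,-22] → ·
    (1,6)@(3, 13): e=[0,-80,96] → ·  [on edge]
    (4,6)@(9, 13): e=[6,4,6] → #
    (5,6)@(11, 13): e=[8,32,-24] → ·
    (2,7)@(5, 15): e=[0,-48,64] → ·  [on edge]
    (4,7)@(9, 15): e=[4,8,4] → #
    (5,7)@(11, 15): e=[6,36,-26] → ·
    (3,8)@(7, 17): e=[0,-16,32] → ·  [on edge]
    (4,8)@(9, 17): e=[2,12,2] → #
    (5,8)@(11, 17): e=[4,40,-28] → ·
    (4,9)@(9, 19): e=[0,16,0] → ·  [on edge]
    (5,10)@(11, 21): e=[0,48,-32] → ·  [on edge]
    (6,11)@(13, 23): e=[0,80,-64] → ·  [on edge]
  covered (4 px):
    · · · · · · · ·
    · · · · · · · ·
    · · · · · · · ·
    · · · · · · · ·
    · · · · · · · ·
    · · · · # · · ·
    · · · · # · · ·
    · · · · # · · ·
    · · · · # · · ·
    · · · · · · · ·
    · · · · · · · ·
    · · · · · · · ·

Answer: "outside"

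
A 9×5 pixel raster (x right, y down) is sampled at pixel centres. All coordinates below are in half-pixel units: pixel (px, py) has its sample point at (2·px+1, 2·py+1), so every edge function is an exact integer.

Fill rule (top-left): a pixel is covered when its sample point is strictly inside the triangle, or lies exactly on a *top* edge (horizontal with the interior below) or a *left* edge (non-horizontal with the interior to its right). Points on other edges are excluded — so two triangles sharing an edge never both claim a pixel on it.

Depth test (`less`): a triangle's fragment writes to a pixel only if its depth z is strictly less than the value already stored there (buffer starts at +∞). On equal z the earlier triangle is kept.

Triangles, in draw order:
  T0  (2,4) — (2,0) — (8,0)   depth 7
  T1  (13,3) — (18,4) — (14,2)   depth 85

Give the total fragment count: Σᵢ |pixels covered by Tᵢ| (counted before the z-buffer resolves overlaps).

T0:
  2·area = 24
  edge (2, 4)→(2, 0): d=(0,-4) top-left  bias=+0
  edge (2, 0)→(8, 0): d=(6,0) top-left  bias=+0
  edge (8, 0)→(2, 4): d=(-6,4) right/bottom  bias=-1
    (1,0)@(3, 1): e=[4,6,14] → X
    (2,0)@(5, 1): e=[12,6,6] → X
    (3,0)@(7, 1): e=[20,6,-2] → .
    (1,1)@(3, 3): e=[4,18,2] → X
    (2,1)@(5, 3): e=[12,18,-6] → .
    (1,2)@(3, 5): e=[4,30,-10] → .
  covered (3 px):
    . X X . . . . . .
    . X . . . . . . .
    . . . . . . . . .
    . . . . . . . . .
    . . . . . . . . .
T1:
  2·area = 6  (B↔C swapped to make it positive)
  edge (13, 3)→(14, 2): d=(1,-1) top-left  bias=+0
  edge (14, 2)→(18, 4): d=(4,2) right/bottom  bias=-1
  edge (18, 4)→(13, 3): d=(-5,-1) top-left  bias=+0
    (1,0)@(3, 1): e=[-12,18,0] → .  [on edge]
    (7,0)@(15, 1): e=[0,-6,12] → .  [on edge]
    (6,1)@(13, 3): e=[0,6,0] → X  [on edge]
    (7,1)@(15, 3): e=[2,2,2] → X
    (8,1)@(17, 3): e=[4,-2,4] → .
    (5,2)@(11, 5): e=[0,18,-12] → .  [on edge]
    (6,2)@(13, 5): e=[2,14,-10] → .
    (7,2)@(15, 5): e=[4,10,-8] → .
    (4,3)@(9, 7): e=[0,30,-24] → .  [on edge]
    (3,4)@(7, 9): e=[0,42,-36] → .  [on edge]
  covered (2 px):
    . . . . . . . . .
    . . . . . . X X .
    . . . . . . . . .
    . . . . . . . . .
    . . . . . . . . .

Final: 5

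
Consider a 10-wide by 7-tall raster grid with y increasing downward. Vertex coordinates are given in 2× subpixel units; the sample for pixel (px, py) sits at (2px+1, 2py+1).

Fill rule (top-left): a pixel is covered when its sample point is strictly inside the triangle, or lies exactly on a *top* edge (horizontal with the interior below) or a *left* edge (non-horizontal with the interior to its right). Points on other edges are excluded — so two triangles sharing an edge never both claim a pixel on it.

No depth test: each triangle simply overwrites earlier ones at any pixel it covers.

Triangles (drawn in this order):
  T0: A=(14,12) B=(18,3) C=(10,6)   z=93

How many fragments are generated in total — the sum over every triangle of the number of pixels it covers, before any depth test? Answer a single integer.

T0:
  2·area = 60  (B↔C swapped to make it positive)
  edge (14, 12)→(10, 6): d=(-4,-6) top-left  bias=+0
  edge (10, 6)→(18, 3): d=(8,-3) top-left  bias=+0
  edge (18, 3)→(14, 12): d=(-4,9) right/bottom  bias=-1
    (6,2)@(13, 5): e=[22,1,37] → X
    (7,2)@(15, 5): e=[34,7,19] → X
    (8,2)@(17, 5): e=[46,13,1] → X
    (9,2)@(19, 5): e=[58,19,-17] → .
    (5,3)@(11, 7): e=[2,11,47] → X
    (8,3)@(17, 7): e=[38,29,-7] → .
    (5,4)@(11, 9): e=[-6,27,39] → .
    (6,4)@(13, 9): e=[6,33,21] → X
    (8,4)@(17, 9): e=[30,45,-15] → .
    (6,5)@(13, 11): e=[-2,49,13] → .
    (7,5)@(15, 11): e=[10,55,-5] → .
  covered (8 px):
    . . . . . . . . . .
    . . . . . . . . . .
    . . . . . . X X X .
    . . . . . X X X . .
    . . . . . . X X . .
    . . . . . . . . . .
    . . . . . . . . . .

Final: 8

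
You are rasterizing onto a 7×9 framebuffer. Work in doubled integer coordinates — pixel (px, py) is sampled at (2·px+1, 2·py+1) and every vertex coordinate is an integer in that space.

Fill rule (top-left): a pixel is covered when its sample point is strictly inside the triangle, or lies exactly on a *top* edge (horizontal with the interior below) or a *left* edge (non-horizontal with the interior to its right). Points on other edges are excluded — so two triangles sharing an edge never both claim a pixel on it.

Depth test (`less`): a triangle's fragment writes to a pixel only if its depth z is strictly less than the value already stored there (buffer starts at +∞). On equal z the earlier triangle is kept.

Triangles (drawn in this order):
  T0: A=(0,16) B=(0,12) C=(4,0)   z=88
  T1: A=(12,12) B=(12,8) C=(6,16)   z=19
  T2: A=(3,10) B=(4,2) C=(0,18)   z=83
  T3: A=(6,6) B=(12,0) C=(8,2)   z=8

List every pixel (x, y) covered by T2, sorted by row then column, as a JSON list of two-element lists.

T0:
  2·area = 16
  edge (0, 16)→(0, 12): d=(0,-4) top-left  bias=+0
  edge (0, 12)→(4, 0): d=(4,-12) top-left  bias=+0
  edge (4, 0)→(0, 16): d=(-4,16) right/bottom  bias=-1
    (1,1)@(3, 3): e=[12,0,4] → █  [on edge]
    (2,1)@(5, 3): e=[20,24,-28] → ·
    (1,2)@(3, 5): e=[12,8,-4] → ·
    (0,4)@(1, 9): e=[4,0,12] → █  [on edge]
    (1,4)@(3, 9): e=[12,24,-20] → ·
    (0,5)@(1, 11): e=[4,8,4] → █
    (1,5)@(3, 11): e=[12,32,-28] → ·
    (0,6)@(1, 13): e=[4,16,-4] → ·
  covered (3 px):
    · · · · · · ·
    · █ · · · · ·
    · · · · · · ·
    · · · · · · ·
    █ · · · · · ·
    █ · · · · · ·
    · · · · · · ·
    · · · · · · ·
    · · · · · · ·
T1:
  2·area = 24  (B↔C swapped to make it positive)
  edge (12, 12)→(6, 16): d=(-6,4) right/bottom  bias=-1
  edge (6, 16)→(12, 8): d=(6,-8) top-left  bias=+0
  edge (12, 8)→(12, 12): d=(0,4) right/bottom  bias=-1
    (5,5)@(11, 11): e=[10,10,4] → █
    (6,5)@(13, 11): e=[2,26,-4] → ·
    (4,6)@(9, 13): e=[6,6,12] → █
    (5,6)@(11, 13): e=[-2,22,4] → ·
    (3,7)@(7, 15): e=[2,2,20] → █
    (4,7)@(9, 15): e=[-6,18,12] → ·
    (3,8)@(7, 17): e=[-10,14,20] → ·
  covered (3 px):
    · · · · · · ·
    · · · · · · ·
    · · · · · · ·
    · · · · · · ·
    · · · · · · ·
    · · · · · █ ·
    · · · · █ · ·
    · · · █ · · ·
    · · · · · · ·
T2:
  2·area = 16  (B↔C swapped to make it positive)
  edge (3, 10)→(0, 18): d=(-3,8) right/bottom  bias=-1
  edge (0, 18)→(4, 2): d=(4,-16) top-left  bias=+0
  edge (4, 2)→(3, 10): d=(-1,8) right/bottom  bias=-1
    (1,3)@(3, 7): e=[9,4,3] → █
    (2,3)@(5, 7): e=[-7,36,-13] → ·
    (1,4)@(3, 9): e=[3,12,1] → █
    (2,4)@(5, 9): e=[-13,44,-15] → ·
    (1,5)@(3, 11): e=[-3,20,-1] → ·
    (0,7)@(1, 15): e=[1,4,11] → █
    (1,7)@(3, 15): e=[-15,36,-5] → ·
    (0,8)@(1, 17): e=[-5,12,9] → ·
  covered (3 px):
    · · · · · · ·
    · · · · · · ·
    · · · · · · ·
    · █ · · · · ·
    · █ · · · · ·
    · · · · · · ·
    · · · · · · ·
    █ · · · · · ·
    · · · · · · ·
T3:
  2·area = 12  (B↔C swapped to make it positive)
  edge (6, 6)→(8, 2): d=(2,-4) top-left  bias=+0
  edge (8, 2)→(12, 0): d=(4,-2) top-left  bias=+0
  edge (12, 0)→(6, 6): d=(-6,6) right/bottom  bias=-1
    (5,0)@(11, 1): e=[10,2,0] → ·  [on edge]
    (4,1)@(9, 3): e=[6,6,0] → ·  [on edge]
    (3,2)@(7, 5): e=[2,10,0] → ·  [on edge]
    (2,3)@(5, 7): e=[-2,14,0] → ·  [on edge]
    (1,4)@(3, 9): e=[-6,18,0] → ·  [on edge]
    (0,5)@(1, 11): e=[-10,22,0] → ·  [on edge]
  covered (0 px):
    · · · · · · ·
    · · · · · · ·
    · · · · · · ·
    · · · · · · ·
    · · · · · · ·
    · · · · · · ·
    · · · · · · ·
    · · · · · · ·
    · · · · · · ·

Result: [[1,3],[1,4],[0,7]]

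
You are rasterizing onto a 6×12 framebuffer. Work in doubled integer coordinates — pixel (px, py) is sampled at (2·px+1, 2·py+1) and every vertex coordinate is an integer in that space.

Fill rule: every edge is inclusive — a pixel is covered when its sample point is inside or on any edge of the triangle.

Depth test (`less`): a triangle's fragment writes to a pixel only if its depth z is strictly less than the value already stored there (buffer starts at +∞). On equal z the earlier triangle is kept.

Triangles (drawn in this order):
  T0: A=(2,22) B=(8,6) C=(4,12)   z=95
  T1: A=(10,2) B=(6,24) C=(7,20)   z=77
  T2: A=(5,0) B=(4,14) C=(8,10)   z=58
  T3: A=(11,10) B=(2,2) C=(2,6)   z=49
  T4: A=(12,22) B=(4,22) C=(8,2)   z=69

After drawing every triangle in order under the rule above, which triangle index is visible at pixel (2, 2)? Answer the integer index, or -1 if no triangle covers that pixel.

T0:
  2·area = 28  (B↔C swapped to make it positive)
  edge (2, 22)→(4, 12): d=(2,-10) inclusive
  edge (4, 12)→(8, 6): d=(4,-6) inclusive
  edge (8, 6)→(2, 22): d=(-6,16) inclusive
    (2,3)@(5, 7): e=[0,-14,42] → ·  [on edge]
    (2,5)@(5, 11): e=[8,2,18] → #
    (3,5)@(7, 11): e=[28,14,-14] → ·
    (2,6)@(5, 13): e=[12,10,6] → #
    (3,6)@(7, 13): e=[32,22,-26] → ·
    (2,7)@(5, 15): e=[16,18,-6] → ·
    (1,8)@(3, 17): e=[0,14,14] → #  [on edge]
    (2,8)@(5, 17): e=[20,26,-18] → ·
    (1,9)@(3, 19): e=[4,22,2] → #
    (2,9)@(5, 19): e=[24,34,-30] → ·
    (1,10)@(3, 21): e=[8,30,-10] → ·
  covered (4 px):
    · · · · · ·
    · · · · · ·
    · · · · · ·
    · · · · · ·
    · · · · · ·
    · · # · · ·
    · · # · · ·
    · · · · · ·
    · # · · · ·
    · # · · · ·
    · · · · · ·
    · · · · · ·
T1:
  2·area = 6  (B↔C swapped to make it positive)
  edge (10, 2)→(7, 20): d=(-3,18) inclusive
  edge (7, 20)→(6, 24): d=(-1,4) inclusive
  edge (6, 24)→(10, 2): d=(4,-22) inclusive
    (3,9)@(7, 19): e=[3,1,2] → #
    (4,9)@(9, 19): e=[-33,-7,46] → ·
    (3,10)@(7, 21): e=[-3,-1,10] → ·
  covered (1 px):
    · · · · · ·
    · · · · · ·
    · · · · · ·
    · · · · · ·
    · · · · · ·
    · · · · · ·
    · · · · · ·
    · · · · · ·
    · · · · · ·
    · · · # · ·
    · · · · · ·
    · · · · · ·
T2:
  2·area = 52  (B↔C swapped to make it positive)
  edge (5, 0)→(8, 10): d=(3,10) inclusive
  edge (8, 10)→(4, 14): d=(-4,4) inclusive
  edge (4, 14)→(5, 0): d=(1,-14) inclusive
    (2,0)@(5, 1): e=[3,48,1] → #
    (3,0)@(7, 1): e=[-17,40,29] → ·
    (2,1)@(5, 3): e=[9,40,3] → #
    (3,1)@(7, 3): e=[-11,32,31] → ·
    (2,2)@(5, 5): e=[15,32,5] → #
    (3,2)@(7, 5): e=[-5,24,33] → ·
    (2,3)@(5, 7): e=[21,24,7] → #
    (3,3)@(7, 7): e=[1,16,35] → #
    (4,3)@(9, 7): e=[-19,8,63] → ·
    (5,3)@(11, 7): e=[-39,0,91] → ·  [on edge]
    (2,4)@(5, 9): e=[27,16,9] → #
    (4,4)@(9, 9): e=[-13,0,65] → ·  [on edge]
    (3,5)@(7, 11): e=[13,0,39] → #  [on edge]
    (2,6)@(5, 13): e=[39,0,13] → #  [on edge]
    (1,7)@(3, 15): e=[65,0,-13] → ·  [on edge]
    (0,8)@(1, 17): e=[91,0,-39] → ·  [on edge]
  covered (10 px):
    · · # · · ·
    · · # · · ·
    · · # · · ·
    · · # # · ·
    · · # # · ·
    · · # # · ·
    · · # · · ·
    · · · · · ·
    · · · · · ·
    · · · · · ·
    · · · · · ·
    · · · · · ·
T3:
  2·area = 36  (B↔C swapped to make it positive)
  edge (11, 10)→(2, 6): d=(-9,-4) inclusive
  edge (2, 6)→(2, 2): d=(0,-4) inclusive
  edge (2, 2)→(11, 10): d=(9,8) inclusive
    (1,1)@(3, 3): e=[31,4,1] → #
    (2,1)@(5, 3): e=[39,12,-15] → ·
    (1,2)@(3, 5): e=[13,4,19] → #
    (2,2)@(5, 5): e=[21,12,3] → #
    (3,2)@(7, 5): e=[29,20,-13] → ·
    (1,3)@(3, 7): e=[-5,4,37] → ·
    (2,3)@(5, 7): e=[3,12,21] → #
    (3,3)@(7, 7): e=[11,20,5] → #
    (4,3)@(9, 7): e=[19,28,-11] → ·
    (2,4)@(5, 9): e=[-15,12,39] → ·
    (3,4)@(7, 9): e=[-7,20,23] → ·
    (4,4)@(9, 9): e=[1,28,7] → #
  covered (6 px):
    · · · · · ·
    · # · · · ·
    · # # · · ·
    · · # # · ·
    · · · · # ·
    · · · · · ·
    · · · · · ·
    · · · · · ·
    · · · · · ·
    · · · · · ·
    · · · · · ·
    · · · · · ·
T4:
  2·area = 160
  edge (12, 22)→(4, 22): d=(-8,0) inclusive
  edge (4, 22)→(8, 2): d=(4,-20) inclusive
  edge (8, 2)→(12, 22): d=(4,20) inclusive
    (3,3)@(7, 7): e=[120,0,40] → #  [on edge]
    (4,3)@(9, 7): e=[120,40,0] → #  [on edge]
    (5,3)@(11, 7): e=[120,80,-40] → ·
    (3,4)@(7, 9): e=[104,8,48] → #
    (5,4)@(11, 9): e=[104,88,-32] → ·
    (3,5)@(7, 11): e=[88,16,56] → #
    (5,5)@(11, 11): e=[88,96,-24] → ·
    (3,6)@(7, 13): e=[72,24,64] → #
    (5,6)@(11, 13): e=[72,104,-16] → ·
    (3,7)@(7, 15): e=[56,32,72] → #
    (5,7)@(11, 15): e=[56,112,-8] → ·
    (2,8)@(5, 17): e=[40,0,120] → #  [on edge]
    (5,8)@(11, 17): e=[40,120,0] → #  [on edge]
  covered (22 px):
    · · · · · ·
    · · · · · ·
    · · · · · ·
    · · · # # ·
    · · · # # ·
    · · · # # ·
    · · · # # ·
    · · · # # ·
    · · # # # #
    · · # # # #
    · · # # # #
    · · · · · ·

Z-buffer (winner per pixel, '.' = empty):
  . . 2 . . .
  . 3 2 . . .
  . 3 3 . . .
  . . 3 3 4 .
  . . 2 2 3 .
  . . 2 2 4 .
  . . 2 4 4 .
  . . . 4 4 .
  . 0 4 4 4 4
  . 0 4 4 4 4
  . . 4 4 4 4
  . . . . . .

Result: 3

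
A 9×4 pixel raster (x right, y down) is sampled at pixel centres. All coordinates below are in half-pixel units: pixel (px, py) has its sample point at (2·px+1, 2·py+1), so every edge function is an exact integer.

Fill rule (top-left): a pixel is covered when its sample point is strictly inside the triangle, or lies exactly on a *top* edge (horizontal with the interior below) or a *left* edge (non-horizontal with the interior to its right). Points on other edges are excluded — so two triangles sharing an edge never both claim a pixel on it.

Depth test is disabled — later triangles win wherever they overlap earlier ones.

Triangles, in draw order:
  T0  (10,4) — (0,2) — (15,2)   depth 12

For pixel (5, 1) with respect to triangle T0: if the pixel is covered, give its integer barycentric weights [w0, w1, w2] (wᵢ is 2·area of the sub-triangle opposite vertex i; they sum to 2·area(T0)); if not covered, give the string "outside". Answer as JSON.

T0:
  2·area = 30
  edge (10, 4)→(0, 2): d=(-10,-2) top-left  bias=+0
  edge (0, 2)→(15, 2): d=(15,0) top-left  bias=+0
  edge (15, 2)→(10, 4): d=(-5,2) right/bottom  bias=-1
    (2,1)@(5, 3): e=[0,15,15] → #  [on edge]
    (3,1)@(7, 3): e=[4,15,11] → #
    (4,1)@(9, 3): e=[8,15,7] → #
    (5,1)@(11, 3): e=[12,15,3] → #
    (6,1)@(13, 3): e=[16,15,-1] → ·
    (2,2)@(5, 5): e=[-20,45,5] → ·
    (3,2)@(7, 5): e=[-16,45,1] → ·
    (4,2)@(9, 5): e=[-12,45,-3] → ·
    (5,2)@(11, 5): e=[-8,45,-7] → ·
    (7,2)@(15, 5): e=[0,45,-15] → ·  [on edge]
  covered (4 px):
    · · · · · · · · ·
    · · # # # # · · ·
    · · · · · · · · ·
    · · · · · · · · ·

Answer: [15,3,12]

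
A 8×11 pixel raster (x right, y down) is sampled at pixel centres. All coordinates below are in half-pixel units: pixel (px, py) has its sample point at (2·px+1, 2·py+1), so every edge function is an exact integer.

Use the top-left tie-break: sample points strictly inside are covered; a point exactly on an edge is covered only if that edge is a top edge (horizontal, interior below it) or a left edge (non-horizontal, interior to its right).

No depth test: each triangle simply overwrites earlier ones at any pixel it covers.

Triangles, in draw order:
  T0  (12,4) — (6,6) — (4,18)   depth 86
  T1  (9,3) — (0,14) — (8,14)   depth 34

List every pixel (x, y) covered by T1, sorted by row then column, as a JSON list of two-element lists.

T0:
  2·area = 68  (B↔C swapped to make it positive)
  edge (12, 4)→(4, 18): d=(-8,14) right/bottom  bias=-1
  edge (4, 18)→(6, 6): d=(2,-12) top-left  bias=+0
  edge (6, 6)→(12, 4): d=(6,-2) top-left  bias=+0
    (7,1)@(15, 3): e=[-34,102,0] → ·  [on edge]
    (4,2)@(9, 5): e=[34,34,0] → █  [on edge]
    (5,2)@(11, 5): e=[6,58,4] → █
    (6,2)@(13, 5): e=[-22,82,8] → ·
    (1,3)@(3, 7): e=[102,-34,0] → ·  [on edge]
    (3,3)@(7, 7): e=[46,14,8] → █
    (5,3)@(11, 7): e=[-10,62,16] → ·
    (3,4)@(7, 9): e=[30,18,20] → █
    (5,4)@(11, 9): e=[-26,66,28] → ·
    (3,5)@(7, 11): e=[14,22,32] → █
    (4,5)@(9, 11): e=[-14,46,36] → ·
    (2,6)@(5, 13): e=[26,2,40] → █
  covered (9 px):
    · · · · · · · ·
    · · · · · · · ·
    · · · · █ █ · ·
    · · · █ █ · · ·
    · · · █ █ · · ·
    · · · █ · · · ·
    · · █ · · · · ·
    · · █ · · · · ·
    · · · · · · · ·
    · · · · · · · ·
    · · · · · · · ·
T1:
  2·area = 88  (B↔C swapped to make it positive)
  edge (9, 3)→(8, 14): d=(-1,11) right/bottom  bias=-1
  edge (8, 14)→(0, 14): d=(-8,0) right/bottom  bias=-1
  edge (0, 14)→(9, 3): d=(9,-11) top-left  bias=+0
    (4,1)@(9, 3): e=[0,88,0] → ·  [on edge]
    (3,3)@(7, 7): e=[18,56,14] → █
    (4,3)@(9, 7): e=[-4,56,36] → ·
    (2,4)@(5, 9): e=[38,40,10] → █
    (4,4)@(9, 9): e=[-6,40,54] → ·
    (1,5)@(3, 11): e=[58,24,6] → █
    (4,5)@(9, 11): e=[-8,24,72] → ·
    (0,6)@(1, 13): e=[78,8,2] → █
    (4,6)@(9, 13): e=[-10,8,90] → ·
    (0,7)@(1, 15): e=[76,-8,20] → ·
    (1,7)@(3, 15): e=[54,-8,42] → ·
    (2,7)@(5, 15): e=[32,-8,64] → ·
  covered (10 px):
    · · · · · · · ·
    · · · · · · · ·
    · · · · · · · ·
    · · · █ · · · ·
    · · █ █ · · · ·
    · █ █ █ · · · ·
    █ █ █ █ · · · ·
    · · · · · · · ·
    · · · · · · · ·
    · · · · · · · ·
    · · · · · · · ·

Result: [[3,3],[2,4],[3,4],[1,5],[2,5],[3,5],[0,6],[1,6],[2,6],[3,6]]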